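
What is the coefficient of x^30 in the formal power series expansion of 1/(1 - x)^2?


The negative binomial / multiset identity is
1/(1 - x)^r = sum_{k>=0} C(k + r - 1, r - 1) x^k.
Here r = 2 and k = 30, so the coefficient is
C(30 + 1, 1) = C(31, 1)
= 31

31


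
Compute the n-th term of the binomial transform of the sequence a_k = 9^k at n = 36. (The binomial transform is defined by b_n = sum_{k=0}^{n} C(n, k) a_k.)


With a_k = 9^k, b_n = sum_{k=0}^{n} C(n, k) 9^k = (1 + 9)^n by the binomial theorem.
For n = 36: (1 + 9)^36 = 10^36 = 1000000000000000000000000000000000000.

1000000000000000000000000000000000000


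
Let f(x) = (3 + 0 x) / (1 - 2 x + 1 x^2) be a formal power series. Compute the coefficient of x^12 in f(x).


Write f(x) = sum_{k>=0} a_k x^k. Multiplying both sides by 1 - 2 x + 1 x^2 gives
(1 - 2 x + 1 x^2) sum_{k>=0} a_k x^k = 3 + 0 x.
Matching coefficients:
 x^0: a_0 = 3
 x^1: a_1 - 2 a_0 = 0  =>  a_1 = 2*3 + 0 = 6
 x^k (k >= 2): a_k = 2 a_{k-1} - 1 a_{k-2}.
Iterating: a_2 = 9, a_3 = 12, a_4 = 15, a_5 = 18, a_6 = 21, a_7 = 24, a_8 = 27, a_9 = 30, a_10 = 33, a_11 = 36, a_12 = 39.
So the coefficient of x^12 is 39.

39


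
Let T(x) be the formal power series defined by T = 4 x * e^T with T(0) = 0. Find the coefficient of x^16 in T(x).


Apply the Lagrange inversion formula: if T = 4 x * phi(T) with phi(t) = e^t, then
[x^n] T = 4^n * (1/n) [t^(n-1)] phi(t)^n = 4^n * (1/n) [t^(n-1)] e^(n t) = 4^n * (1/n) * n^(n-1) / (n-1)! = 4^n * n^(n-1) / n!.
When c = 1 this is the Cayley count of rooted labeled trees on n vertices, divided by n!.
For n = 16: 4^16 * 16^15 / 16! = 4294967296 * 1152921504606846976/20922789888000 = 151115727451828646838272/638512875.

151115727451828646838272/638512875


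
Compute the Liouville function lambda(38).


The Liouville function is lambda(k) = (-1)^Omega(k), where Omega(k) counts the prime factors of k with multiplicity.
Factoring: 38 = 2 * 19, so Omega(38) = 2.
lambda(38) = (-1)^2 = 1.

1


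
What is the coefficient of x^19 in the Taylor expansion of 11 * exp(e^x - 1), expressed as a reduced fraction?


exp(e^x - 1) = sum_{k>=0} Bell_k x^k / k!, where Bell_k is the k-th Bell number.
So the coefficient of x^19 is 11 * Bell_19 / 19!.
Computing: Bell_19 = 5832742205057 and 19! = 121645100408832000, giving
11 * 5832742205057/121645100408832000 = 5832742205057/11058645491712000.

5832742205057/11058645491712000


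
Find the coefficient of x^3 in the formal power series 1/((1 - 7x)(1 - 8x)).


By partial fractions or Cauchy convolution:
The coefficient equals sum_{k=0}^{3} 7^k * 8^(3-k).
= 1695

1695


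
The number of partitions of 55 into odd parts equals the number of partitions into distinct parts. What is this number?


Computing partitions of 55 into odd parts (1, 3, 5, ...):
Using the generating function prod_{k>=0} 1/(1-x^(2k+1)),
the count is 6378

6378


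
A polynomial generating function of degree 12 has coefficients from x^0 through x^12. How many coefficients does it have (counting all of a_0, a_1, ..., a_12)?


A polynomial of degree 12 takes the form a_0 + a_1 x + ... + a_12 x^12.
The number of coefficients is 12 + 1 = 13.

13


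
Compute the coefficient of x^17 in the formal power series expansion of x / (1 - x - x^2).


Let f(x) = sum_{k>=0} a_k x^k. Multiplying f(x) * (1 - x - x^2) = x and matching coefficients gives a_0 = 0, a_1 = 1, and a_k = a_{k-1} + a_{k-2} for k >= 2. These are the Fibonacci numbers F_k.
Iterating from F_0 = 0, F_1 = 1:
F_0=0, F_1=1, F_2=1, F_3=2, F_4=3, F_5=5, F_6=8, F_7=13, F_8=21, F_9=34, ...
F_17 = 1597.

1597


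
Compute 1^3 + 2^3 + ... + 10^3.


This power sum has a closed form given by Faulhaber's formula
sum_{k=1}^{m} k^p = (1 / (p + 1)) * sum_{j=0}^{p} C(p + 1, j) B_j m^(p + 1 - j),
but for small m direct computation is fastest:
1 + 8 + 27 + 64 + 125 + 216 + 343 + 512 + 729 + 1000 = 3025.

3025


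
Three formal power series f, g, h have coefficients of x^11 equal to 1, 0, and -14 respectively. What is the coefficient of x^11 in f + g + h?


Series addition is componentwise:
1 + 0 + -14
= -13

-13


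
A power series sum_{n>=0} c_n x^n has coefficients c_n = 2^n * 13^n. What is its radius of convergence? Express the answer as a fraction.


By the root test (Cauchy-Hadamard), the radius is R = 1 / limsup_n |c_n|^(1/n).
Here |c_n|^(1/n) = (2^n * 13^n)^(1/n) = 2 * 13 = 26 for all n.
So R = 1/26 = 1/26.

1/26


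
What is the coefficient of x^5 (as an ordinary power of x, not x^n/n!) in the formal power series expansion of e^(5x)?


The exponential series is e^y = sum_{k>=0} y^k / k!. Substituting y = 5x gives
e^(5x) = sum_{k>=0} 5^k x^k / k!.
So the coefficient of x^n is a^n/n! with a = 5, n = 5:
5^5 / 5! = 3125/120 = 625/24

625/24


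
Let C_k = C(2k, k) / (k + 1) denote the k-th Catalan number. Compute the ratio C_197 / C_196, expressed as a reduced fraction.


Using C_k = (2k)! / (k! (k+1)!), the ratio C_{k+1}/C_k simplifies to
C_{k+1}/C_k = [(2k+2)! / ((k+1)! (k+2)!)] * [k! (k+1)! / (2k)!]
 = (2k+2)(2k+1) / ((k+1)(k+2)) = 2(2k+1) / (k+2).
For k = 196: 2(2*196 + 1) / (196 + 2) = 786/198 = 131/33.

131/33


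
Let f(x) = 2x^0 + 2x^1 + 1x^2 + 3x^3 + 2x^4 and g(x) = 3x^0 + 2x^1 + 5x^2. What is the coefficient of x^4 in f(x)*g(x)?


Cauchy product at x^4:
1*5 + 3*2 + 2*3
= 17

17


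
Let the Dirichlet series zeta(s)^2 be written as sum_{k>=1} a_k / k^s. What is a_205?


The Dirichlet convolution of the constant function 1 with itself gives (1 * 1)(k) = sum_{d | k} 1 = d(k), the number of positive divisors of k.
Since zeta(s) = sum_{k>=1} 1/k^s, we have zeta(s)^2 = sum_{k>=1} d(k)/k^s, so a_k = d(k).
For k = 205: the divisors are 1, 5, 41, 205.
Count = 4.

4


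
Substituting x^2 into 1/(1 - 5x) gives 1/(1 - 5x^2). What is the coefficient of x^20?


The coefficient of x^(2m) in 1/(1 - 5x^2) is 5^m.
With n = 20 = 2*10, the coefficient is 5^10 = 9765625.

9765625


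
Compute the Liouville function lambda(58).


The Liouville function is lambda(k) = (-1)^Omega(k), where Omega(k) counts the prime factors of k with multiplicity.
Factoring: 58 = 2 * 29, so Omega(58) = 2.
lambda(58) = (-1)^2 = 1.

1


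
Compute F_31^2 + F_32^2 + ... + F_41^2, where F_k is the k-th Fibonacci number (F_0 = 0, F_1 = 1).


There is a standard identity sum_{k=0}^{N} F_k^2 = F_N * F_{N+1} (proved inductively from the telescoping relation F_k^2 = F_k F_{k+1} - F_{k-1} F_k). Then
sum_{k=31}^{41} F_k^2 = F_41 F_42 - F_30 F_31.
Computing: F_41 = 165580141, F_42 = 267914296, F_30 = 832040, F_31 = 1346269.
Sum = 165580141 * 267914296 - 832040 * 1346269 = 44360166757936976.

44360166757936976


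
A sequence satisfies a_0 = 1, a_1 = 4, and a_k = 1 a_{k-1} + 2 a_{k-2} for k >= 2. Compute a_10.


The characteristic equation is t^2 - 1 t - 2 = 0, with roots r_1 = 2 and r_2 = -1 (so c_1 = r_1 + r_2, c_2 = -r_1 r_2 as required).
One can use the closed form a_n = A r_1^n + B r_2^n, but direct iteration is more reliable:
a_0 = 1, a_1 = 4, a_2 = 6, a_3 = 14, a_4 = 26, a_5 = 54, a_6 = 106, a_7 = 214, a_8 = 426, a_9 = 854, a_10 = 1706.
So a_10 = 1706.

1706


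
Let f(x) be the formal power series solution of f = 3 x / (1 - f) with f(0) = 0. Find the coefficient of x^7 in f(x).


Apply Lagrange inversion: f = 3 x * phi(f) with phi(t) = 1/(1 - t), so
[x^n] f = 3^n * (1/n) [t^(n-1)] phi(t)^n = 3^n * (1/n) [t^(n-1)] (1 - t)^(-n) = 3^n * (1/n) C(2n - 2, n - 1) = 3^n * C_{n-1}.
For n = 7: C_6 = C(12, 6) / 7 = 924/7 = 132.
With the 3^7 = 2187 factor, the coefficient is 2187 * 132 = 288684.

288684


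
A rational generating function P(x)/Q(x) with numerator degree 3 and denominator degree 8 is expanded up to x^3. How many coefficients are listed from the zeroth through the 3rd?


Expanding up to x^3 gives the coefficients for x^0, x^1, ..., x^3.
That is 3 + 1 = 4 coefficients in total.

4


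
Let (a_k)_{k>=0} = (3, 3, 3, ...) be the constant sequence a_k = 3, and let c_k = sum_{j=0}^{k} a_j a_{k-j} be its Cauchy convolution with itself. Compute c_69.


Since a_j = 3 for all j >= 0, the convolution sum becomes
c_k = sum_{j=0}^{k} 3 * 3 = 9 * (k + 1).
Equivalently, the generating function of (a_k) is 3/(1 - x) and its square is 9/(1 - x)^2 = sum_{k>=0} 9(k + 1) x^k.
For k = 69: 9 * 70 = 630.

630


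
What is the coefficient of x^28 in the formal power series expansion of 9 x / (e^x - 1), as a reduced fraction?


The exponential generating function for Bernoulli numbers is
x / (e^x - 1) = sum_{k>=0} B_k x^k / k!.
So the coefficient of x^28 in 9 x / (e^x - 1) is 9 B_28 / 28!.
Computing: B_28 = -23749461029/870, 28! = 304888344611713860501504000000, giving
9 * -23749461029/870 / 304888344611713860501504000000 = -3392780147/4210362854161762835496960000000.

-3392780147/4210362854161762835496960000000


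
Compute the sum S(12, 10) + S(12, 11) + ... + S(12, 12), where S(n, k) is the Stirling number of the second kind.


By definition, S(n, k) counts partitions of an n-set into exactly k nonempty blocks.
Computing row n = 12 for k = 10..12:
S(12, k): 1705, 66, 1
Sum = 1772.

1772


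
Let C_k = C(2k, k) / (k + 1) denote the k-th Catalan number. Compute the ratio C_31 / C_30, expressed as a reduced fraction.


Using C_k = (2k)! / (k! (k+1)!), the ratio C_{k+1}/C_k simplifies to
C_{k+1}/C_k = [(2k+2)! / ((k+1)! (k+2)!)] * [k! (k+1)! / (2k)!]
 = (2k+2)(2k+1) / ((k+1)(k+2)) = 2(2k+1) / (k+2).
For k = 30: 2(2*30 + 1) / (30 + 2) = 122/32 = 61/16.

61/16


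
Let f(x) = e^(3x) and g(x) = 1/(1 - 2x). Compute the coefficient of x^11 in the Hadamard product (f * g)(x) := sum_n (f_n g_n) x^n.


Expanding: f_k = 3^k/k! (from e^(3x)) and g_k = 2^k (from 1/(1 - 2x)). So the Hadamard coefficient (f * g)_k = 3^k 2^k / k! = (6)^k / k!.
For k = 11: 6^11/11! = 362797056/39916800 = 17496/1925.

17496/1925


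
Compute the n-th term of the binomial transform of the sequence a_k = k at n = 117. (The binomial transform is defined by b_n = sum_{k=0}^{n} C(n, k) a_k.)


With a_k = k, b_n = sum_{k=0}^{n} C(n, k) k. Using k * C(n, k) = n * C(n-1, k-1) gives b_n = n * sum_{k>=1} C(n-1, k-1) = n * 2^(n-1).
For n = 117: 117 * 2^116 = 117 * 83076749736557242056487941267521536 = 9719979719177197320609089128300019712.

9719979719177197320609089128300019712


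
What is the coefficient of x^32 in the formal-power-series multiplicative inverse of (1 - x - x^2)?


Let the inverse be f(x) = sum_{k>=0} a_k x^k. From f(x) * (1 - x - x^2) = 1 and matching coefficients:
 x^0: a_0 = 1.
 x^1: a_1 - a_0 = 0, so a_1 = 1.
 x^k (k >= 2): a_k - a_{k-1} - a_{k-2} = 0, i.e. a_k = a_{k-1} + a_{k-2}.
This is the Fibonacci-type recurrence shifted so that a_0 = a_1 = 1.
Iterating: a_0=1, a_1=1, a_2=2, a_3=3, a_4=5, a_5=8, a_6=13, a_7=21, a_8=34, a_9=55, ...
a_32 = 3524578.

3524578


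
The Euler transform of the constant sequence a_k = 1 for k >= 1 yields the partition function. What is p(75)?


The Euler transform converts the sequence a_k = 1 into the number of integer partitions.
Using the recurrence or dynamic programming:
p(75) = 8118264

8118264


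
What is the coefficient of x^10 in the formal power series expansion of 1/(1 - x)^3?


The negative binomial / multiset identity is
1/(1 - x)^r = sum_{k>=0} C(k + r - 1, r - 1) x^k.
Here r = 3 and k = 10, so the coefficient is
C(10 + 2, 2) = C(12, 2)
= 66

66


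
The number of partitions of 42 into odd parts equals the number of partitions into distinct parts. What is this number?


Computing partitions of 42 into odd parts (1, 3, 5, ...):
Using the generating function prod_{k>=0} 1/(1-x^(2k+1)),
the count is 1426

1426


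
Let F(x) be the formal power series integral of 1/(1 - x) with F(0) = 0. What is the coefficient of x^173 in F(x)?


1/(1 - x) = sum_{k>=0} x^k. Integrating termwise and using F(0) = 0 gives
F(x) = sum_{k>=0} x^(k+1) / (k+1) = sum_{m>=1} x^m / m = -ln(1 - x).
So the coefficient of x^173 is 1/173 = 1/173.

1/173


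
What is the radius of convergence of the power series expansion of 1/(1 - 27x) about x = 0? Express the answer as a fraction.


Expanding 1/(1 - 27x) = sum_{k>=0} 27^k x^k, the series converges when |27x| < 1, i.e., |x| < 1/27.
So the radius of convergence is 1/27 = 1/27.

1/27


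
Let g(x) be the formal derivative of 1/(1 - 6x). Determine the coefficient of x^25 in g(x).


Differentiate termwise: d/dx sum_{k>=0} 6^k x^k = sum_{k>=1} k 6^k x^(k-1) = sum_{j>=0} (j+1) 6^(j+1) x^j.
Equivalently, d/dx [1/(1 - 6x)] = 6/(1 - 6x)^2.
For j = 25: 26 * 6^26 = 26 * 170581728179578208256 = 4435124932669033414656.

4435124932669033414656


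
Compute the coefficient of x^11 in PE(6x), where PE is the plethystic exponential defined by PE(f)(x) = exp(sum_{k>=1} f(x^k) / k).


With f(x) = 6x, the exponent is sum_{k>=1} 6 x^k / k = 6 * (-ln(1 - x)). Exponentiating:
PE(6x) = exp(-6 ln(1 - x)) = 1/(1 - x)^6.
By the negative binomial expansion, [x^n] 1/(1 - x)^6 = C(n + 5, 5).
For n = 11: C(16, 5) = 4368.

4368


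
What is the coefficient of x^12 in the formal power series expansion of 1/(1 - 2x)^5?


The general identity 1/(1 - c x)^r = sum_{k>=0} c^k C(k + r - 1, r - 1) x^k follows by substituting y = c x into 1/(1 - y)^r = sum_{k>=0} C(k + r - 1, r - 1) y^k.
For c = 2, r = 5, k = 12:
2^12 * C(16, 4) = 4096 * 1820 = 7454720.

7454720


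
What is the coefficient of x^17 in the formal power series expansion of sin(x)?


The Maclaurin series is sin(t) = sum_{k>=0} (-1)^k t^(2k+1) / (2k+1)!, so substituting t = x, only odd powers of x are nonzero, with coefficient of x^(2k+1) equal to (-1)^k / (2k+1)!.
Write 17 = 2*8 + 1, giving the coefficient (-1)^8 / 17! = 1/355687428096000 = 1/355687428096000.

1/355687428096000


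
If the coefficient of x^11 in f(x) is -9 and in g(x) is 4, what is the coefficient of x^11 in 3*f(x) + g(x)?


Scalar multiplication scales coefficients: 3 * -9 = -27.
Then add the g coefficient: -27 + 4
= -23

-23


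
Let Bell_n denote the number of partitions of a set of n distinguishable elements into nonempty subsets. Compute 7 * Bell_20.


Bell_20 can be computed from the Bell triangle or from Dobinski's identity Bell_n = (1/e) * sum_{k>=0} k^n / k!.
Computing Bell_20 = 51724158235372.
Then 7 * 51724158235372 = 362069107647604.

362069107647604


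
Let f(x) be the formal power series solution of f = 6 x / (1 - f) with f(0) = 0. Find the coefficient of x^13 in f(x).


Apply Lagrange inversion: f = 6 x * phi(f) with phi(t) = 1/(1 - t), so
[x^n] f = 6^n * (1/n) [t^(n-1)] phi(t)^n = 6^n * (1/n) [t^(n-1)] (1 - t)^(-n) = 6^n * (1/n) C(2n - 2, n - 1) = 6^n * C_{n-1}.
For n = 13: C_12 = C(24, 12) / 13 = 2704156/13 = 208012.
With the 6^13 = 13060694016 factor, the coefficient is 13060694016 * 208012 = 2716781083656192.

2716781083656192


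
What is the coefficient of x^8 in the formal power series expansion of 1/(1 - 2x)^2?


The general identity 1/(1 - c x)^r = sum_{k>=0} c^k C(k + r - 1, r - 1) x^k follows by substituting y = c x into 1/(1 - y)^r = sum_{k>=0} C(k + r - 1, r - 1) y^k.
For c = 2, r = 2, k = 8:
2^8 * C(9, 1) = 256 * 9 = 2304.

2304


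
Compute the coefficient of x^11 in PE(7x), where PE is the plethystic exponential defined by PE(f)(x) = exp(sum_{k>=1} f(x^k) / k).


With f(x) = 7x, the exponent is sum_{k>=1} 7 x^k / k = 7 * (-ln(1 - x)). Exponentiating:
PE(7x) = exp(-7 ln(1 - x)) = 1/(1 - x)^7.
By the negative binomial expansion, [x^n] 1/(1 - x)^7 = C(n + 6, 6).
For n = 11: C(17, 6) = 12376.

12376


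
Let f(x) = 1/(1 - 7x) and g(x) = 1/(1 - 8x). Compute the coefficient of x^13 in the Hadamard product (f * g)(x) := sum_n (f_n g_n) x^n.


f has coefficients f_k = 7^k and g has coefficients g_k = 8^k, so the Hadamard product has coefficient (f*g)_k = 7^k * 8^k = 56^k.
For k = 13: 56^13 = 53265296773103187132416.

53265296773103187132416


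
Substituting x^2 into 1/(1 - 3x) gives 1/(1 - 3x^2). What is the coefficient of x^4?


The coefficient of x^(2m) in 1/(1 - 3x^2) is 3^m.
With n = 4 = 2*2, the coefficient is 3^2 = 9.

9


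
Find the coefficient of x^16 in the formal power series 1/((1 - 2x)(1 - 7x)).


By partial fractions or Cauchy convolution:
The coefficient equals sum_{k=0}^{16} 2^k * 7^(16-k).
= 46526102771227

46526102771227


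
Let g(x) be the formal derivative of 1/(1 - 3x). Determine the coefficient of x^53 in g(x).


Differentiate termwise: d/dx sum_{k>=0} 3^k x^k = sum_{k>=1} k 3^k x^(k-1) = sum_{j>=0} (j+1) 3^(j+1) x^j.
Equivalently, d/dx [1/(1 - 3x)] = 3/(1 - 3x)^2.
For j = 53: 54 * 3^54 = 54 * 58149737003040059690390169 = 3140085798164163223281069126.

3140085798164163223281069126


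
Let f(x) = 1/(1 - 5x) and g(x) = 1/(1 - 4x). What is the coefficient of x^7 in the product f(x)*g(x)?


The coefficient of x^n in f*g is the Cauchy product: sum_{k=0}^{n} a^k * b^(n-k).
With a=5, b=4, n=7:
sum_{k=0}^{7} 5^k * 4^(7-k)
= 325089

325089


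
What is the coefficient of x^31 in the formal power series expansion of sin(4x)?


The Maclaurin series is sin(t) = sum_{k>=0} (-1)^k t^(2k+1) / (2k+1)!, so substituting t = 4x, only odd powers of x are nonzero, with coefficient of x^(2k+1) equal to (-1)^k 4^(2k+1) / (2k+1)!.
Write 31 = 2*15 + 1, giving the coefficient (-1)^15 * 4^31 / 31! = -4611686018427387904/8222838654177922817725562880000000 = -68719476736/122529844256906551386796875.

-68719476736/122529844256906551386796875


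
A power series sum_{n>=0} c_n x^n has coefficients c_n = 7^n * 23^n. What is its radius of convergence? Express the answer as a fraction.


By the root test (Cauchy-Hadamard), the radius is R = 1 / limsup_n |c_n|^(1/n).
Here |c_n|^(1/n) = (7^n * 23^n)^(1/n) = 7 * 23 = 161 for all n.
So R = 1/161 = 1/161.

1/161


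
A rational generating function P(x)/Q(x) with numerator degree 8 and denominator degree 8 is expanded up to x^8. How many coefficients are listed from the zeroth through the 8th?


Expanding up to x^8 gives the coefficients for x^0, x^1, ..., x^8.
That is 8 + 1 = 9 coefficients in total.

9


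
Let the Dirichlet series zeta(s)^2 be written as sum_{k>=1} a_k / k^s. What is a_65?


The Dirichlet convolution of the constant function 1 with itself gives (1 * 1)(k) = sum_{d | k} 1 = d(k), the number of positive divisors of k.
Since zeta(s) = sum_{k>=1} 1/k^s, we have zeta(s)^2 = sum_{k>=1} d(k)/k^s, so a_k = d(k).
For k = 65: the divisors are 1, 5, 13, 65.
Count = 4.

4


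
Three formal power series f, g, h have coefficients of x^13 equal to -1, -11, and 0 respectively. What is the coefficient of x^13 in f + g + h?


Series addition is componentwise:
-1 + -11 + 0
= -12

-12


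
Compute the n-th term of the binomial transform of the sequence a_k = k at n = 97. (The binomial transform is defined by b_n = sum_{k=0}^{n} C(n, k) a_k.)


With a_k = k, b_n = sum_{k=0}^{n} C(n, k) k. Using k * C(n, k) = n * C(n-1, k-1) gives b_n = n * sum_{k>=1} C(n-1, k-1) = n * 2^(n-1).
For n = 97: 97 * 2^96 = 97 * 79228162514264337593543950336 = 7685131763883640746573763182592.

7685131763883640746573763182592


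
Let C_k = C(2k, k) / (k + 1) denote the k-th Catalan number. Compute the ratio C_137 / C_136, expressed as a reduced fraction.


Using C_k = (2k)! / (k! (k+1)!), the ratio C_{k+1}/C_k simplifies to
C_{k+1}/C_k = [(2k+2)! / ((k+1)! (k+2)!)] * [k! (k+1)! / (2k)!]
 = (2k+2)(2k+1) / ((k+1)(k+2)) = 2(2k+1) / (k+2).
For k = 136: 2(2*136 + 1) / (136 + 2) = 546/138 = 91/23.

91/23


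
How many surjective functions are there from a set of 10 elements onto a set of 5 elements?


By inclusion-exclusion on which target elements are missed, the number of surjections from an n-set onto a k-set is
surj(n, k) = sum_{j=0}^{k} (-1)^j C(k, j) (k - j)^n.
Equivalently surj(n, k) = k! * S(n, k), where S(n, k) is the Stirling number of the second kind.
For n = 10, k = 5:
S(10, 5) = 42525, so
surj = 5! * 42525 = 120 * 42525 = 5103000.

5103000


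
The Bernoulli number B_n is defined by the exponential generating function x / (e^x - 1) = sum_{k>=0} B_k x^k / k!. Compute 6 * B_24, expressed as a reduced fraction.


Bernoulli numbers can also be computed recursively via B_0 = 1 and sum_{j=0}^{m} C(m+1, j) B_j = 0 for m >= 1. Odd-index Bernoulli numbers vanish for k >= 3.
Computing B_24 = -236364091/2730, so 6 * B_24 = 6 * -236364091/2730 = -236364091/455.

-236364091/455


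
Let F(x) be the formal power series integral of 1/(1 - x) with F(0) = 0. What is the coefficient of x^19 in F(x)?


1/(1 - x) = sum_{k>=0} x^k. Integrating termwise and using F(0) = 0 gives
F(x) = sum_{k>=0} x^(k+1) / (k+1) = sum_{m>=1} x^m / m = -ln(1 - x).
So the coefficient of x^19 is 1/19 = 1/19.

1/19


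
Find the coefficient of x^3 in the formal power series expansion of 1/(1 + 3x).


Write 1/(1 + c x) = 1/(1 - (-c) x) and apply the geometric-series identity
1/(1 - y) = sum_{k>=0} y^k to get 1/(1 + c x) = sum_{k>=0} (-c)^k x^k.
So the coefficient of x^k is (-c)^k = (-1)^k * c^k.
Here c = 3 and k = 3:
(-3)^3 = -1 * 27 = -27

-27


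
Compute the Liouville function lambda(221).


The Liouville function is lambda(k) = (-1)^Omega(k), where Omega(k) counts the prime factors of k with multiplicity.
Factoring: 221 = 13 * 17, so Omega(221) = 2.
lambda(221) = (-1)^2 = 1.

1


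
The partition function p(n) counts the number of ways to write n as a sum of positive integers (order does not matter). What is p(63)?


Using the generating function prod_{k>=1} 1/(1-x^k), we compute p(63).
By dynamic programming over parts 1 through 63:
p(63) = 1505499

1505499


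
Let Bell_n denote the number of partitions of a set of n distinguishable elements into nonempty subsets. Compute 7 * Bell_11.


Bell_11 can be computed from the Bell triangle or from Dobinski's identity Bell_n = (1/e) * sum_{k>=0} k^n / k!.
Computing Bell_11 = 678570.
Then 7 * 678570 = 4749990.

4749990


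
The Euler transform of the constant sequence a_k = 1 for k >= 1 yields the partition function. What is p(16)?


The Euler transform converts the sequence a_k = 1 into the number of integer partitions.
Using the recurrence or dynamic programming:
p(16) = 231

231


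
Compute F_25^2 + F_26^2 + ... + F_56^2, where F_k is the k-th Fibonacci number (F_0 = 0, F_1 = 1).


There is a standard identity sum_{k=0}^{N} F_k^2 = F_N * F_{N+1} (proved inductively from the telescoping relation F_k^2 = F_k F_{k+1} - F_{k-1} F_k). Then
sum_{k=25}^{56} F_k^2 = F_56 F_57 - F_24 F_25.
Computing: F_56 = 225851433717, F_57 = 365435296162, F_24 = 46368, F_25 = 75025.
Sum = 225851433717 * 365435296162 - 46368 * 75025 = 82534085568980728734954.

82534085568980728734954


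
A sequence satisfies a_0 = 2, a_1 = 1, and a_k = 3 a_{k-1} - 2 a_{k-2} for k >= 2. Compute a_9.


The characteristic equation is t^2 - 3 t + 2 = 0, with roots r_1 = 2 and r_2 = 1 (so c_1 = r_1 + r_2, c_2 = -r_1 r_2 as required).
One can use the closed form a_n = A r_1^n + B r_2^n, but direct iteration is more reliable:
a_0 = 2, a_1 = 1, a_2 = -1, a_3 = -5, a_4 = -13, a_5 = -29, a_6 = -61, a_7 = -125, a_8 = -253, a_9 = -509.
So a_9 = -509.

-509


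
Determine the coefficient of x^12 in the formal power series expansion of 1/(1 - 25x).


The geometric series identity gives 1/(1 - c x) = sum_{k>=0} c^k x^k, so the coefficient of x^k is c^k.
Here c = 25 and k = 12.
Computing: 25^12 = 59604644775390625

59604644775390625


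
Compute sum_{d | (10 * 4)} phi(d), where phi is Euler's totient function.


First, 10 * 4 = 40. One classical identity is sum_{d | n} phi(d) = n (each k in [1, n] has a unique gcd with n, and among the k's with gcd(k, n) = n/d there are phi(d) of them). So the sum equals 40. We also verify directly:
Divisors of 40: 1, 2, 4, 5, 8, 10, 20, 40.
phi values: 1, 1, 2, 4, 4, 4, 8, 16.
Sum = 40.

40


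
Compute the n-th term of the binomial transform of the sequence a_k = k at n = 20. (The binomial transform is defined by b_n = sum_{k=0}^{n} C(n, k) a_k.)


With a_k = k, b_n = sum_{k=0}^{n} C(n, k) k. Using k * C(n, k) = n * C(n-1, k-1) gives b_n = n * sum_{k>=1} C(n-1, k-1) = n * 2^(n-1).
For n = 20: 20 * 2^19 = 20 * 524288 = 10485760.

10485760


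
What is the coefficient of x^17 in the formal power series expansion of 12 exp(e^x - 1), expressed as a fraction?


exp(e^x - 1) is the exponential generating function for the Bell numbers Bell_k: exp(e^x - 1) = sum_{k>=0} Bell_k x^k / k!.
So the coefficient of x^17 in 12 exp(e^x - 1) is 12 Bell_17 / 17!.
Computing: Bell_17 = 82864869804 and 17! = 355687428096000, giving
12 * 82864869804/355687428096000 = 255755771/91483392000.

255755771/91483392000


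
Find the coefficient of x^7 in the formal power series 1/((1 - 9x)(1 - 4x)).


By partial fractions or Cauchy convolution:
The coefficient equals sum_{k=0}^{7} 9^k * 4^(7-k).
= 8596237

8596237


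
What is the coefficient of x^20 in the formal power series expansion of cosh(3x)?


The Maclaurin series is cosh(t) = sum_{m>=0} t^(2m) / (2m)!, so substituting t = 3x, only even powers of x are nonzero, with coefficient of x^(2m) equal to 3^(2m) / (2m)!.
For x^20 the coefficient is 3^20/20! = 3486784401/2432902008176640000 = 531441/370812682240000.

531441/370812682240000


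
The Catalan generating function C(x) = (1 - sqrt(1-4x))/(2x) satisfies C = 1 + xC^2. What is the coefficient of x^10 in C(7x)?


Substituting x -> 7x scales the n-th coefficient by 7^n, so [x^10] C(7x) = 7^10 * C_10.
C_10 = C(2*10, 10)/(11) = 184756/11 = 16796.
So 7^10 * 16796 = 282475249 * 16796 = 4744454282204.

4744454282204


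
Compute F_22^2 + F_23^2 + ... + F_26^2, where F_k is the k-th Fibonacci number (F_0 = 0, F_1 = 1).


There is a standard identity sum_{k=0}^{N} F_k^2 = F_N * F_{N+1} (proved inductively from the telescoping relation F_k^2 = F_k F_{k+1} - F_{k-1} F_k). Then
sum_{k=22}^{26} F_k^2 = F_26 F_27 - F_21 F_22.
Computing: F_26 = 121393, F_27 = 196418, F_21 = 10946, F_22 = 17711.
Sum = 121393 * 196418 - 10946 * 17711 = 23649905668.

23649905668


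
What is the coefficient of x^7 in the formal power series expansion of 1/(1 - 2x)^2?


The general identity 1/(1 - c x)^r = sum_{k>=0} c^k C(k + r - 1, r - 1) x^k follows by substituting y = c x into 1/(1 - y)^r = sum_{k>=0} C(k + r - 1, r - 1) y^k.
For c = 2, r = 2, k = 7:
2^7 * C(8, 1) = 128 * 8 = 1024.

1024


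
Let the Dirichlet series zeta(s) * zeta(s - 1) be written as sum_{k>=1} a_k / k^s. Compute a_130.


Convolution gives a_k = sum_{d | k} d * 1 = sum_{d | k} d = sigma(k), the sum of positive divisors of k.
For k = 130, the divisors are 1, 2, 5, 10, 13, 26, 65, 130, so
sigma(130) = 1 + 2 + 5 + 10 + 13 + 26 + 65 + 130 = 252.

252


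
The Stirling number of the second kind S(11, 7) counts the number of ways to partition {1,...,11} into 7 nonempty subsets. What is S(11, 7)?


Using the explicit formula S(n,k) = (1/k!) sum_{j=0}^{k} (-1)^(k-j) C(k,j) j^n:
S(11, 7) = 63987
Equivalently, S(n,k) is n! times the coefficient of x^n in the EGF (e^x - 1)^k / k!.

63987


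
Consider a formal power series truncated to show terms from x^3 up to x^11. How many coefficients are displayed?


From x^3 to x^11 inclusive, the count is 11 - 3 + 1 = 9.

9


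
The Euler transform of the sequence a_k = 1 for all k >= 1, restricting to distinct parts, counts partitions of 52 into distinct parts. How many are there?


Partitions of 52 into distinct parts can be computed via generating function.
Product (1+x)(1+x^2)(1+x^3)...
The coefficient of x^52 = 4582

4582


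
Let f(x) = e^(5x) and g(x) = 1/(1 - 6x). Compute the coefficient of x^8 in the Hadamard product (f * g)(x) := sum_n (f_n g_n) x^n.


Expanding: f_k = 5^k/k! (from e^(5x)) and g_k = 6^k (from 1/(1 - 6x)). So the Hadamard coefficient (f * g)_k = 5^k 6^k / k! = (30)^k / k!.
For k = 8: 30^8/8! = 656100000000/40320 = 113906250/7.

113906250/7


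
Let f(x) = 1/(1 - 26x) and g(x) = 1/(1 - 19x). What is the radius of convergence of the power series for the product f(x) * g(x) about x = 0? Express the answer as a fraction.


The radius of 1/(1 - 26x) is 1/26 (nearest singularity at x = 1/26), and the radius of 1/(1 - 19x) is 1/19.
The product f(x)*g(x) = 1/((1 - 26x)(1 - 19x)) has singularities at both 1/26 and 1/19, so its radius of convergence is the distance to the nearest one:
min(1/26, 1/19) = 1/26.

1/26


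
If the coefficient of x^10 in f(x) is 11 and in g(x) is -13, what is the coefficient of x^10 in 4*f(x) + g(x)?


Scalar multiplication scales coefficients: 4 * 11 = 44.
Then add the g coefficient: 44 + -13
= 31

31


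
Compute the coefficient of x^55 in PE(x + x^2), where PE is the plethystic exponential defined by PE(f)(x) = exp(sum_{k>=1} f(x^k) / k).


With f(x) = x + x^2, the exponent is sum_{k>=1} (x^k + x^(2k)) / k = -ln(1 - x) - ln(1 - x^2). Exponentiating:
PE(x + x^2) = 1 / ((1 - x)(1 - x^2)).
This is the generating function for partitions of n into parts of size 1 or 2. The number of 2's can be any j in 0..27, and the rest are 1's, so
[x^55] = floor(55/2) + 1 = 28.

28


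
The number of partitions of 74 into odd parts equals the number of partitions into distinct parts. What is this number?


Computing partitions of 74 into odd parts (1, 3, 5, ...):
Using the generating function prod_{k>=0} 1/(1-x^(2k+1)),
the count is 44046

44046


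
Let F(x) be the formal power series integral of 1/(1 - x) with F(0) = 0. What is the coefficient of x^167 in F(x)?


1/(1 - x) = sum_{k>=0} x^k. Integrating termwise and using F(0) = 0 gives
F(x) = sum_{k>=0} x^(k+1) / (k+1) = sum_{m>=1} x^m / m = -ln(1 - x).
So the coefficient of x^167 is 1/167 = 1/167.

1/167


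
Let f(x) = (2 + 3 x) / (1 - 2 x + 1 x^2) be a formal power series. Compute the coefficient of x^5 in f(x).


Write f(x) = sum_{k>=0} a_k x^k. Multiplying both sides by 1 - 2 x + 1 x^2 gives
(1 - 2 x + 1 x^2) sum_{k>=0} a_k x^k = 2 + 3 x.
Matching coefficients:
 x^0: a_0 = 2
 x^1: a_1 - 2 a_0 = 3  =>  a_1 = 2*2 + 3 = 7
 x^k (k >= 2): a_k = 2 a_{k-1} - 1 a_{k-2}.
Iterating: a_2 = 12, a_3 = 17, a_4 = 22, a_5 = 27.
So the coefficient of x^5 is 27.

27


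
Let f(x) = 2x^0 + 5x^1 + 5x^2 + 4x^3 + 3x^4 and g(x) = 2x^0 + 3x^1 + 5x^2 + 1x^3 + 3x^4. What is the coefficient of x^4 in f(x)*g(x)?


Cauchy product at x^4:
2*3 + 5*1 + 5*5 + 4*3 + 3*2
= 54

54


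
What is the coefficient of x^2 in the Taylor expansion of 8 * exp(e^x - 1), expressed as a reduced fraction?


exp(e^x - 1) = sum_{k>=0} Bell_k x^k / k!, where Bell_k is the k-th Bell number.
So the coefficient of x^2 is 8 * Bell_2 / 2!.
Computing: Bell_2 = 2 and 2! = 2, giving
8 * 2/2 = 8.

8


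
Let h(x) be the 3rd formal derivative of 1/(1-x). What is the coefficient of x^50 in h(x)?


Differentiating 3 times: d^3/dx^3 [1/(1-x)] = 3!/(1-x)^4.
The expansion 1/(1-x)^4 = sum_{k>=0} C(k+3, 3) x^k, so the coefficient of x^n in 3!/(1-x)^4 is 3! * C(n+3, 3).
For n = 50: 6 * C(53, 3) = 6 * 23426 = 140556

140556


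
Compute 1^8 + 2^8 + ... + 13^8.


This power sum has a closed form given by Faulhaber's formula
sum_{k=1}^{m} k^p = (1 / (p + 1)) * sum_{j=0}^{p} C(p + 1, j) B_j m^(p + 1 - j),
but for small m direct computation is fastest:
1 + 256 + 6561 + 65536 + 390625 + 1679616 + 5764801 + 16777216 + 43046721 + 100000000 + 214358881 + 429981696 + 815730721 = 1627802631.

1627802631


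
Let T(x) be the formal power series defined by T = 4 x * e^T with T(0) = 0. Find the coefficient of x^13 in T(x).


Apply the Lagrange inversion formula: if T = 4 x * phi(T) with phi(t) = e^t, then
[x^n] T = 4^n * (1/n) [t^(n-1)] phi(t)^n = 4^n * (1/n) [t^(n-1)] e^(n t) = 4^n * (1/n) * n^(n-1) / (n-1)! = 4^n * n^(n-1) / n!.
When c = 1 this is the Cayley count of rooted labeled trees on n vertices, divided by n!.
For n = 13: 4^13 * 13^12 / 13! = 67108864 * 23298085122481/6227020800 = 117451023583608832/467775.

117451023583608832/467775


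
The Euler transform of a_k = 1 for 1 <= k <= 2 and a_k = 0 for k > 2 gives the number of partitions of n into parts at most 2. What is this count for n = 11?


Partitions of 11 into parts at most 2:
Using generating function (1-x)^(-1)(1-x^2)^(-1),
the coefficient of x^11 = 6

6


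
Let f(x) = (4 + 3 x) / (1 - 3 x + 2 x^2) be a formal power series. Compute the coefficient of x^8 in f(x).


Write f(x) = sum_{k>=0} a_k x^k. Multiplying both sides by 1 - 3 x + 2 x^2 gives
(1 - 3 x + 2 x^2) sum_{k>=0} a_k x^k = 4 + 3 x.
Matching coefficients:
 x^0: a_0 = 4
 x^1: a_1 - 3 a_0 = 3  =>  a_1 = 3*4 + 3 = 15
 x^k (k >= 2): a_k = 3 a_{k-1} - 2 a_{k-2}.
Iterating: a_2 = 37, a_3 = 81, a_4 = 169, a_5 = 345, a_6 = 697, a_7 = 1401, a_8 = 2809.
So the coefficient of x^8 is 2809.

2809


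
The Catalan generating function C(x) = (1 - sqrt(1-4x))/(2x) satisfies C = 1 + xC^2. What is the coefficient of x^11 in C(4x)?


Substituting x -> 4x scales the n-th coefficient by 4^n, so [x^11] C(4x) = 4^11 * C_11.
C_11 = C(2*11, 11)/(12) = 705432/12 = 58786.
So 4^11 * 58786 = 4194304 * 58786 = 246566354944.

246566354944


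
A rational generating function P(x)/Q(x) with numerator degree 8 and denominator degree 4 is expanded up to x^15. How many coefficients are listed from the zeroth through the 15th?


Expanding up to x^15 gives the coefficients for x^0, x^1, ..., x^15.
That is 15 + 1 = 16 coefficients in total.

16


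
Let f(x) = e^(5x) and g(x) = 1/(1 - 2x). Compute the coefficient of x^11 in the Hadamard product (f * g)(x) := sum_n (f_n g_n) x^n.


Expanding: f_k = 5^k/k! (from e^(5x)) and g_k = 2^k (from 1/(1 - 2x)). So the Hadamard coefficient (f * g)_k = 5^k 2^k / k! = (10)^k / k!.
For k = 11: 10^11/11! = 100000000000/39916800 = 15625000/6237.

15625000/6237


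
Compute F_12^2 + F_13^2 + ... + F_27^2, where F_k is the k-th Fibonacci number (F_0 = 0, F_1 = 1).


There is a standard identity sum_{k=0}^{N} F_k^2 = F_N * F_{N+1} (proved inductively from the telescoping relation F_k^2 = F_k F_{k+1} - F_{k-1} F_k). Then
sum_{k=12}^{27} F_k^2 = F_27 F_28 - F_11 F_12.
Computing: F_27 = 196418, F_28 = 317811, F_11 = 89, F_12 = 144.
Sum = 196418 * 317811 - 89 * 144 = 62423788182.

62423788182


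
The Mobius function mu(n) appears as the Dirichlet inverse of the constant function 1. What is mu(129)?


129 = 3 * 43 (all distinct primes).
mu(129) = (-1)^2 = 1

1


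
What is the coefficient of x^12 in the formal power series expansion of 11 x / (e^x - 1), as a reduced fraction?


The exponential generating function for Bernoulli numbers is
x / (e^x - 1) = sum_{k>=0} B_k x^k / k!.
So the coefficient of x^12 in 11 x / (e^x - 1) is 11 B_12 / 12!.
Computing: B_12 = -691/2730, 12! = 479001600, giving
11 * -691/2730 / 479001600 = -691/118879488000.

-691/118879488000


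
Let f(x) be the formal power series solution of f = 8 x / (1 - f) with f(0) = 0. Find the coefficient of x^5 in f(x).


Apply Lagrange inversion: f = 8 x * phi(f) with phi(t) = 1/(1 - t), so
[x^n] f = 8^n * (1/n) [t^(n-1)] phi(t)^n = 8^n * (1/n) [t^(n-1)] (1 - t)^(-n) = 8^n * (1/n) C(2n - 2, n - 1) = 8^n * C_{n-1}.
For n = 5: C_4 = C(8, 4) / 5 = 70/5 = 14.
With the 8^5 = 32768 factor, the coefficient is 32768 * 14 = 458752.

458752


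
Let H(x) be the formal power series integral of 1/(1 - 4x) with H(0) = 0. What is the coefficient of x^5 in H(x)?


1/(1 - 4x) = sum_{k>=0} 4^k x^k. Integrating termwise with H(0) = 0:
H(x) = sum_{k>=0} 4^k x^(k+1) / (k+1) = sum_{m>=1} 4^(m-1) x^m / m.
For m = 5: 4^4/5 = 256/5 = 256/5.

256/5


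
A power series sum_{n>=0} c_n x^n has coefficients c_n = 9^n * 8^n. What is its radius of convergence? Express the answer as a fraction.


By the root test (Cauchy-Hadamard), the radius is R = 1 / limsup_n |c_n|^(1/n).
Here |c_n|^(1/n) = (9^n * 8^n)^(1/n) = 9 * 8 = 72 for all n.
So R = 1/72 = 1/72.

1/72


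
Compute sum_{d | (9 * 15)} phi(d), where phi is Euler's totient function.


First, 9 * 15 = 135. One classical identity is sum_{d | n} phi(d) = n (each k in [1, n] has a unique gcd with n, and among the k's with gcd(k, n) = n/d there are phi(d) of them). So the sum equals 135. We also verify directly:
Divisors of 135: 1, 3, 5, 9, 15, 27, 45, 135.
phi values: 1, 2, 4, 6, 8, 18, 24, 72.
Sum = 135.

135


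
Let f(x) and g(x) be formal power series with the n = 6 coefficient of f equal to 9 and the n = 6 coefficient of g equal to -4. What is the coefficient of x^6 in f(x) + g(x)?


Addition of formal power series is termwise.
The coefficient of x^6 in f + g = 9 + -4
= 5

5


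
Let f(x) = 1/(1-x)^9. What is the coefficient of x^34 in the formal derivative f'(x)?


Differentiate: d/dx [ 1/(1-x)^r ] = r / (1-x)^(r+1).
Here r = 9, so f'(x) = 9 / (1-x)^10.
The expansion of 1/(1-x)^(r+1) has coefficient of x^n equal to C(n+r, r).
So the coefficient of x^34 in f'(x) is
9 * C(43, 9) = 9 * 563921995 = 5075297955

5075297955


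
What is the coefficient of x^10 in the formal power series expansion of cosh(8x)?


The Maclaurin series is cosh(t) = sum_{m>=0} t^(2m) / (2m)!, so substituting t = 8x, only even powers of x are nonzero, with coefficient of x^(2m) equal to 8^(2m) / (2m)!.
For x^10 the coefficient is 8^10/10! = 1073741824/3628800 = 4194304/14175.

4194304/14175


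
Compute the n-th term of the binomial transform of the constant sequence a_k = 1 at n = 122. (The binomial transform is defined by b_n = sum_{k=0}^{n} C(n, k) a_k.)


With a_k = 1 for all k, b_n = sum_{k=0}^{n} C(n, k) = 2^n by the binomial theorem.
For n = 122: 2^122 = 5316911983139663491615228241121378304.

5316911983139663491615228241121378304


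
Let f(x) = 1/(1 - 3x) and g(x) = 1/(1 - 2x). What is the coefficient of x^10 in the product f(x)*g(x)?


The coefficient of x^n in f*g is the Cauchy product: sum_{k=0}^{n} a^k * b^(n-k).
With a=3, b=2, n=10:
sum_{k=0}^{10} 3^k * 2^(10-k)
= 175099

175099


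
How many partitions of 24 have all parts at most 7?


Using the generating function (1-x)^(-1)(1-x^2)^(-1)...(1-x^7)^(-1),
the coefficient of x^24 counts these restricted partitions.
Result = 733

733


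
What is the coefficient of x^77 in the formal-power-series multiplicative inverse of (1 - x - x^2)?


Let the inverse be f(x) = sum_{k>=0} a_k x^k. From f(x) * (1 - x - x^2) = 1 and matching coefficients:
 x^0: a_0 = 1.
 x^1: a_1 - a_0 = 0, so a_1 = 1.
 x^k (k >= 2): a_k - a_{k-1} - a_{k-2} = 0, i.e. a_k = a_{k-1} + a_{k-2}.
This is the Fibonacci-type recurrence shifted so that a_0 = a_1 = 1.
Iterating: a_0=1, a_1=1, a_2=2, a_3=3, a_4=5, a_5=8, a_6=13, a_7=21, a_8=34, a_9=55, ...
a_77 = 8944394323791464.

8944394323791464


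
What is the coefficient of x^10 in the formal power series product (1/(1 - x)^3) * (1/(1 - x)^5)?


Combine the factors: (1/(1 - x)^3) * (1/(1 - x)^5) = 1/(1 - x)^8.
Then use 1/(1 - x)^r = sum_{k>=0} C(k + r - 1, r - 1) x^k with r = 8 and k = 10:
C(17, 7) = 19448.

19448


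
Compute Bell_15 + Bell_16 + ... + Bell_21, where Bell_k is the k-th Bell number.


Recall Bell_k counts set partitions of a k-set (with Bell_0 = 1 by convention).
Bell_15 through Bell_21: 1382958545, 10480142147, 82864869804, 682076806159, 5832742205057, 51724158235372, 474869816156751
Sum = 1382958545 + 10480142147 + 82864869804 + 682076806159 + 5832742205057 + 51724158235372 + 474869816156751 = 533203521373835.

533203521373835


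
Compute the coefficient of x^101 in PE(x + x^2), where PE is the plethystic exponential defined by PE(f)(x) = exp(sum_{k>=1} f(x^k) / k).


With f(x) = x + x^2, the exponent is sum_{k>=1} (x^k + x^(2k)) / k = -ln(1 - x) - ln(1 - x^2). Exponentiating:
PE(x + x^2) = 1 / ((1 - x)(1 - x^2)).
This is the generating function for partitions of n into parts of size 1 or 2. The number of 2's can be any j in 0..50, and the rest are 1's, so
[x^101] = floor(101/2) + 1 = 51.

51


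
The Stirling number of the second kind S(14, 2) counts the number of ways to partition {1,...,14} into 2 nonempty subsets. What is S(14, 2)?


Using the explicit formula S(n,k) = (1/k!) sum_{j=0}^{k} (-1)^(k-j) C(k,j) j^n:
S(14, 2) = 8191
Equivalently, S(n,k) is n! times the coefficient of x^n in the EGF (e^x - 1)^k / k!.

8191
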